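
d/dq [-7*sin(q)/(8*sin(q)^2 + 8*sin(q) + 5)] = 7*(8*sin(q)^2 - 5)*cos(q)/(8*sin(q)^2 + 8*sin(q) + 5)^2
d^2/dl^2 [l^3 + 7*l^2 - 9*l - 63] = 6*l + 14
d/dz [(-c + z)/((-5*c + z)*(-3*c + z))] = ((-c + z)*(3*c - z) + (-c + z)*(5*c - z) + (3*c - z)*(5*c - z))/((3*c - z)^2*(5*c - z)^2)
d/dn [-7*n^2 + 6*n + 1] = 6 - 14*n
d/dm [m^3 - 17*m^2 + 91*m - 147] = 3*m^2 - 34*m + 91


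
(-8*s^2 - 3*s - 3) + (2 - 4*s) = -8*s^2 - 7*s - 1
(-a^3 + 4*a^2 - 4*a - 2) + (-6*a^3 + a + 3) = -7*a^3 + 4*a^2 - 3*a + 1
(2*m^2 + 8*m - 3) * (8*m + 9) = 16*m^3 + 82*m^2 + 48*m - 27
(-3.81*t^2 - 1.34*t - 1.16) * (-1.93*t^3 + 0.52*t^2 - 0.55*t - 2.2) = 7.3533*t^5 + 0.605*t^4 + 3.6375*t^3 + 8.5158*t^2 + 3.586*t + 2.552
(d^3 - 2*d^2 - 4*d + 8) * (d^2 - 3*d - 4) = d^5 - 5*d^4 - 2*d^3 + 28*d^2 - 8*d - 32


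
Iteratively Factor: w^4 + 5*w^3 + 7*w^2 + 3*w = (w + 1)*(w^3 + 4*w^2 + 3*w) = (w + 1)^2*(w^2 + 3*w) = (w + 1)^2*(w + 3)*(w)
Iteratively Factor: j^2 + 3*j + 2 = (j + 2)*(j + 1)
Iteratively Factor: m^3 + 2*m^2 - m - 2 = (m + 1)*(m^2 + m - 2) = (m + 1)*(m + 2)*(m - 1)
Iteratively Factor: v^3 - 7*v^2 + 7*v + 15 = (v - 5)*(v^2 - 2*v - 3) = (v - 5)*(v + 1)*(v - 3)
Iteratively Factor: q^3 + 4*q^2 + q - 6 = (q + 2)*(q^2 + 2*q - 3) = (q - 1)*(q + 2)*(q + 3)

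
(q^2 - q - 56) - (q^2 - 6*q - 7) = 5*q - 49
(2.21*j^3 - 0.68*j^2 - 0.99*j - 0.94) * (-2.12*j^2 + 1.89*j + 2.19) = -4.6852*j^5 + 5.6185*j^4 + 5.6535*j^3 - 1.3675*j^2 - 3.9447*j - 2.0586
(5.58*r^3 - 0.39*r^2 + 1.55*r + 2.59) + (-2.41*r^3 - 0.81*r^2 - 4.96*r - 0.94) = 3.17*r^3 - 1.2*r^2 - 3.41*r + 1.65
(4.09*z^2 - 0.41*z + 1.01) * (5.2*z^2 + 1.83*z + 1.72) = 21.268*z^4 + 5.3527*z^3 + 11.5365*z^2 + 1.1431*z + 1.7372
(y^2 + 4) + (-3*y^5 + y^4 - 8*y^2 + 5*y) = -3*y^5 + y^4 - 7*y^2 + 5*y + 4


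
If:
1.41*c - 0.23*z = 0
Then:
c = 0.163120567375887*z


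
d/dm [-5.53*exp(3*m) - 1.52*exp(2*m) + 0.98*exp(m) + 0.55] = (-16.59*exp(2*m) - 3.04*exp(m) + 0.98)*exp(m)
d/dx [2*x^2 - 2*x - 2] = 4*x - 2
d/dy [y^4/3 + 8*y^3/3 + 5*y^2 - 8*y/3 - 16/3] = 4*y^3/3 + 8*y^2 + 10*y - 8/3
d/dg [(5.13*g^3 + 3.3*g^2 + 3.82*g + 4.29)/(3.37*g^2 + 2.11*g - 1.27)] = (17.2881*g^4 + 21.6486*g^3 - 25.4557*g^2 - 37.2966*g - 13.9033)/(11.3569*g^4 + 14.2214*g^3 - 4.1077*g^2 - 5.3594*g + 1.6129)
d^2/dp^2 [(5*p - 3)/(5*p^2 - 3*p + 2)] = 2*(15*(2 - 5*p)*(5*p^2 - 3*p + 2) + (5*p - 3)*(10*p - 3)^2)/(5*p^2 - 3*p + 2)^3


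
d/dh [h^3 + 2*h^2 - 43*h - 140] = 3*h^2 + 4*h - 43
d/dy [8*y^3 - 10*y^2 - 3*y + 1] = 24*y^2 - 20*y - 3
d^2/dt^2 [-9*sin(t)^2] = -18*cos(2*t)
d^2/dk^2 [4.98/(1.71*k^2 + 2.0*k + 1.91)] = (-29.124036*k^2 - 34.0632*k + 4.98*(3.42*k + 2.0)*(6.84*k + 4.0) - 32.530356)/(1.71*k^2 + 2.0*k + 1.91)^3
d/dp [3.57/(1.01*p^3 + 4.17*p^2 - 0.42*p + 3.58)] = (-10.8171*p^2 - 29.7738*p + 1.4994)/(1.01*p^3 + 4.17*p^2 - 0.42*p + 3.58)^2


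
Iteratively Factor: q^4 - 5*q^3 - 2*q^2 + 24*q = (q + 2)*(q^3 - 7*q^2 + 12*q) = q*(q + 2)*(q^2 - 7*q + 12) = q*(q - 3)*(q + 2)*(q - 4)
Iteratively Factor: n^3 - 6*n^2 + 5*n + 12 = (n + 1)*(n^2 - 7*n + 12) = (n - 3)*(n + 1)*(n - 4)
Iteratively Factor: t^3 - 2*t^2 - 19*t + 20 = (t + 4)*(t^2 - 6*t + 5) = (t - 1)*(t + 4)*(t - 5)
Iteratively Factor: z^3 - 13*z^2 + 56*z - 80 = (z - 5)*(z^2 - 8*z + 16) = (z - 5)*(z - 4)*(z - 4)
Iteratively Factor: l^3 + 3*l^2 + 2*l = (l + 1)*(l^2 + 2*l) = (l + 1)*(l + 2)*(l)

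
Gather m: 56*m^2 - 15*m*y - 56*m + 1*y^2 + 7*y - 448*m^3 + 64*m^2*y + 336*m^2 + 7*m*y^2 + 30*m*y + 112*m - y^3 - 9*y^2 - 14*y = -448*m^3 + m^2*(64*y + 392) + m*(7*y^2 + 15*y + 56) - y^3 - 8*y^2 - 7*y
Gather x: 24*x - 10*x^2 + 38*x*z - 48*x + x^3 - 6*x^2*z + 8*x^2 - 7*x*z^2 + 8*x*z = x^3 + x^2*(-6*z - 2) + x*(-7*z^2 + 46*z - 24)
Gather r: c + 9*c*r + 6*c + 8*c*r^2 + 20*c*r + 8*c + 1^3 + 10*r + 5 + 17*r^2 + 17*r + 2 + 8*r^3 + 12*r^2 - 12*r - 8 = 15*c + 8*r^3 + r^2*(8*c + 29) + r*(29*c + 15)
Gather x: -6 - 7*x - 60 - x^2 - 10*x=-x^2 - 17*x - 66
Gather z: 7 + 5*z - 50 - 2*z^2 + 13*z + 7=-2*z^2 + 18*z - 36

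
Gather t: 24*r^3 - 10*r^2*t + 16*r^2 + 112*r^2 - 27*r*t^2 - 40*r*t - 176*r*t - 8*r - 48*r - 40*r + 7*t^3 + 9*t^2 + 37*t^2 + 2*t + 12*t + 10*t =24*r^3 + 128*r^2 - 96*r + 7*t^3 + t^2*(46 - 27*r) + t*(-10*r^2 - 216*r + 24)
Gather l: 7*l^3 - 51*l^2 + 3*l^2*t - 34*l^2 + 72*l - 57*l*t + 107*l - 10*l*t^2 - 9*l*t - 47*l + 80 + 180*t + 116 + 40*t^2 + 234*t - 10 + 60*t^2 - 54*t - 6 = 7*l^3 + l^2*(3*t - 85) + l*(-10*t^2 - 66*t + 132) + 100*t^2 + 360*t + 180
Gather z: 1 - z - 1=-z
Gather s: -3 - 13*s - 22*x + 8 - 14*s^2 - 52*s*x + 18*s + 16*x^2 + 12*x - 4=-14*s^2 + s*(5 - 52*x) + 16*x^2 - 10*x + 1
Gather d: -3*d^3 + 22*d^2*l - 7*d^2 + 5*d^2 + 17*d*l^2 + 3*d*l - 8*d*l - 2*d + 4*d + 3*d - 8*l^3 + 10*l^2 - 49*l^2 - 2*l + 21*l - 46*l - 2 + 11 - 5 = -3*d^3 + d^2*(22*l - 2) + d*(17*l^2 - 5*l + 5) - 8*l^3 - 39*l^2 - 27*l + 4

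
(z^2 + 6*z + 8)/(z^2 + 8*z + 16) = (z + 2)/(z + 4)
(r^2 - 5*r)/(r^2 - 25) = r/(r + 5)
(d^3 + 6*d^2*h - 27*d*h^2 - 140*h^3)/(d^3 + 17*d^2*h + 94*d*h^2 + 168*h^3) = (d - 5*h)/(d + 6*h)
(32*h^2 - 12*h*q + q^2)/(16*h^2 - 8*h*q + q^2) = (-8*h + q)/(-4*h + q)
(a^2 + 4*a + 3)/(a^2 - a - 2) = (a + 3)/(a - 2)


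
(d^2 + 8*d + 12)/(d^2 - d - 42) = (d + 2)/(d - 7)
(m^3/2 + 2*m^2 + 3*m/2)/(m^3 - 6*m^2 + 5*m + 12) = m*(m + 3)/(2*(m^2 - 7*m + 12))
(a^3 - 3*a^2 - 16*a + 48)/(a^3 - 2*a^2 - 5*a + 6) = (a^2 - 16)/(a^2 + a - 2)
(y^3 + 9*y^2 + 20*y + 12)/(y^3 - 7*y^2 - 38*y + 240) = (y^2 + 3*y + 2)/(y^2 - 13*y + 40)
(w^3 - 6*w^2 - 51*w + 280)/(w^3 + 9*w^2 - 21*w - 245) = (w - 8)/(w + 7)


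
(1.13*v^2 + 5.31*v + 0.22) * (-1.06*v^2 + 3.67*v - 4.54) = -1.1978*v^4 - 1.4815*v^3 + 14.1243*v^2 - 23.3*v - 0.9988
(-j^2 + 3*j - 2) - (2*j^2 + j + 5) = -3*j^2 + 2*j - 7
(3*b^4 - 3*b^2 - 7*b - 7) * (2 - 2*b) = -6*b^5 + 6*b^4 + 6*b^3 + 8*b^2 - 14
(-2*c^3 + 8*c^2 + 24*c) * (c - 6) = -2*c^4 + 20*c^3 - 24*c^2 - 144*c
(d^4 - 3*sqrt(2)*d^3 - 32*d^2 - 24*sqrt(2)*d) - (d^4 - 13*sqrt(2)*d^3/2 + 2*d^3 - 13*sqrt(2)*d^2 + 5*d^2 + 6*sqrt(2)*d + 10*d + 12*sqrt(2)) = -2*d^3 + 7*sqrt(2)*d^3/2 - 37*d^2 + 13*sqrt(2)*d^2 - 30*sqrt(2)*d - 10*d - 12*sqrt(2)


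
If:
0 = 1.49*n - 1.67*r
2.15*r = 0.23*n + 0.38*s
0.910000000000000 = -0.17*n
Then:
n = -5.35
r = -4.78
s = -23.78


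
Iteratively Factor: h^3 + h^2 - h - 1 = (h - 1)*(h^2 + 2*h + 1) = (h - 1)*(h + 1)*(h + 1)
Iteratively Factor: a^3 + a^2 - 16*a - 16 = (a + 4)*(a^2 - 3*a - 4) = (a + 1)*(a + 4)*(a - 4)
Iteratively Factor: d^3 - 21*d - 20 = (d + 4)*(d^2 - 4*d - 5) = (d - 5)*(d + 4)*(d + 1)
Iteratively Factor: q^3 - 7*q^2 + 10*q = (q - 2)*(q^2 - 5*q) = q*(q - 2)*(q - 5)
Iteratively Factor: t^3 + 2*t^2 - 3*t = (t - 1)*(t^2 + 3*t) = t*(t - 1)*(t + 3)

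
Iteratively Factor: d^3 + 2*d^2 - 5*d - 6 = (d - 2)*(d^2 + 4*d + 3) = (d - 2)*(d + 3)*(d + 1)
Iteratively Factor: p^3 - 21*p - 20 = (p - 5)*(p^2 + 5*p + 4) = (p - 5)*(p + 1)*(p + 4)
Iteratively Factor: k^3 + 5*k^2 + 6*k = (k + 2)*(k^2 + 3*k) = k*(k + 2)*(k + 3)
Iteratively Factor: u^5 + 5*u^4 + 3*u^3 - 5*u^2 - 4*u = (u - 1)*(u^4 + 6*u^3 + 9*u^2 + 4*u) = (u - 1)*(u + 1)*(u^3 + 5*u^2 + 4*u) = (u - 1)*(u + 1)*(u + 4)*(u^2 + u) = u*(u - 1)*(u + 1)*(u + 4)*(u + 1)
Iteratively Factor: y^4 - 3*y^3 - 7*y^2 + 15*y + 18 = (y - 3)*(y^3 - 7*y - 6) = (y - 3)*(y + 2)*(y^2 - 2*y - 3) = (y - 3)^2*(y + 2)*(y + 1)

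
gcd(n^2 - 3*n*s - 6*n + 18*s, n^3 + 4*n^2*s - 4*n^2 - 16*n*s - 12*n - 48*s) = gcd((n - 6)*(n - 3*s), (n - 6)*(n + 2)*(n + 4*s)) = n - 6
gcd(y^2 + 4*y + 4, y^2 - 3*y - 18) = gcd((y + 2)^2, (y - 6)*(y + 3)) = 1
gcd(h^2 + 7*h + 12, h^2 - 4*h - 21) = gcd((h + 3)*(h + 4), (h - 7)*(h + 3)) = h + 3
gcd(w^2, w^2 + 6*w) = w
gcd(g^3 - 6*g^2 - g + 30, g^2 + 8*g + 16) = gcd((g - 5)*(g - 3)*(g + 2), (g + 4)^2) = 1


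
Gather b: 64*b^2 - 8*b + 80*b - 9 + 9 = 64*b^2 + 72*b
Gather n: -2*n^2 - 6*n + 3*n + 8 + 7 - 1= -2*n^2 - 3*n + 14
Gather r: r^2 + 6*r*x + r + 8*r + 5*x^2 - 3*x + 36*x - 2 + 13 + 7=r^2 + r*(6*x + 9) + 5*x^2 + 33*x + 18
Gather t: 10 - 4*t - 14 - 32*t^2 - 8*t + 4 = -32*t^2 - 12*t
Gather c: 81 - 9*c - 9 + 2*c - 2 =70 - 7*c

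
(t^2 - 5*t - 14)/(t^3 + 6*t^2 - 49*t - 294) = (t + 2)/(t^2 + 13*t + 42)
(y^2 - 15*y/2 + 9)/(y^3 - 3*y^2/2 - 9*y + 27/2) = (y - 6)/(y^2 - 9)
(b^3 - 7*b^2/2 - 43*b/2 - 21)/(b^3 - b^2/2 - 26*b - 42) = (2*b^2 - 11*b - 21)/(2*b^2 - 5*b - 42)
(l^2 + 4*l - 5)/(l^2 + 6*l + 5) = (l - 1)/(l + 1)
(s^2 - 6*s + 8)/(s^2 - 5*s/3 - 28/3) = 3*(s - 2)/(3*s + 7)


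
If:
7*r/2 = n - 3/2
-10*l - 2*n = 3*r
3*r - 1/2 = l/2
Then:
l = -2/5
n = 37/20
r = 1/10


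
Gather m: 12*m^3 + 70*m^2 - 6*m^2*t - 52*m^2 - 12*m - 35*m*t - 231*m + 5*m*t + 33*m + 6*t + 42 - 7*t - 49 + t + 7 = 12*m^3 + m^2*(18 - 6*t) + m*(-30*t - 210)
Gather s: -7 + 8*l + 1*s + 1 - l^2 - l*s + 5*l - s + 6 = -l^2 - l*s + 13*l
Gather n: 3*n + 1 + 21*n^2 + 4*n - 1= 21*n^2 + 7*n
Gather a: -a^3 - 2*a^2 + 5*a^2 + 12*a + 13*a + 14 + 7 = -a^3 + 3*a^2 + 25*a + 21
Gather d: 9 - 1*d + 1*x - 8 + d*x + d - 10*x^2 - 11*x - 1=d*x - 10*x^2 - 10*x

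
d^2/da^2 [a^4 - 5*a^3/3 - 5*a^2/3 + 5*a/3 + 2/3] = 12*a^2 - 10*a - 10/3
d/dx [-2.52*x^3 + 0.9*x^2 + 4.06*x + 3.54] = -7.56*x^2 + 1.8*x + 4.06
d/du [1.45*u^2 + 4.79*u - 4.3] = 2.9*u + 4.79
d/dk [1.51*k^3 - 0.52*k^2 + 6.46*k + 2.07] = 4.53*k^2 - 1.04*k + 6.46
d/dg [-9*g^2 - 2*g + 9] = -18*g - 2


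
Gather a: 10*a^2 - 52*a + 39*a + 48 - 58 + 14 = 10*a^2 - 13*a + 4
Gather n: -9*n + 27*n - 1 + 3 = 18*n + 2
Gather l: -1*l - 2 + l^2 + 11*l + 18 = l^2 + 10*l + 16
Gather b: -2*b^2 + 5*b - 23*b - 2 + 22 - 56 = -2*b^2 - 18*b - 36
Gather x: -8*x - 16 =-8*x - 16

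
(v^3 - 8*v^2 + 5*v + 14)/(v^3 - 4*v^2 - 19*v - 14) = (v - 2)/(v + 2)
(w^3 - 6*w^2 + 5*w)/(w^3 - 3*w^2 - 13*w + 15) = w/(w + 3)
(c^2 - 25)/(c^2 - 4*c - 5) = (c + 5)/(c + 1)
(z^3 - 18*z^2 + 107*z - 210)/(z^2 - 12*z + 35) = z - 6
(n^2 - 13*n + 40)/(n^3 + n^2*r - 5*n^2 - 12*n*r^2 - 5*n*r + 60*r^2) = (8 - n)/(-n^2 - n*r + 12*r^2)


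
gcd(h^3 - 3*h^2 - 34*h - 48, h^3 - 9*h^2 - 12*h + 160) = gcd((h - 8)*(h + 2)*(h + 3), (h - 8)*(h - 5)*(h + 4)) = h - 8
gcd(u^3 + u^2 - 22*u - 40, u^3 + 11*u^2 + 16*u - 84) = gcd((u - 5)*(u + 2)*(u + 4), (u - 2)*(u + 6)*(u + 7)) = 1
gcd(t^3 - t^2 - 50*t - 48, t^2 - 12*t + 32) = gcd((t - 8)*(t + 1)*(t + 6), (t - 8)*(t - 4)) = t - 8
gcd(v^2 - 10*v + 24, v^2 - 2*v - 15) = 1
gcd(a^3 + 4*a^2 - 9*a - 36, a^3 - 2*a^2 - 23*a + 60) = a - 3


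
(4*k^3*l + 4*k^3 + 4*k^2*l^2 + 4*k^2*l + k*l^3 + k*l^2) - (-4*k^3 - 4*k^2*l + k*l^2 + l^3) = 4*k^3*l + 8*k^3 + 4*k^2*l^2 + 8*k^2*l + k*l^3 - l^3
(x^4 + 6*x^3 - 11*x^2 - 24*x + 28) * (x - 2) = x^5 + 4*x^4 - 23*x^3 - 2*x^2 + 76*x - 56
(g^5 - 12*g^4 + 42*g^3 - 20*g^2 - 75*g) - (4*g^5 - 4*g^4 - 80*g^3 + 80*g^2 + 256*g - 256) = -3*g^5 - 8*g^4 + 122*g^3 - 100*g^2 - 331*g + 256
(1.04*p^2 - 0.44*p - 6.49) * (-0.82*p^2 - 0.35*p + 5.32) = -0.8528*p^4 - 0.00320000000000004*p^3 + 11.0086*p^2 - 0.0693000000000001*p - 34.5268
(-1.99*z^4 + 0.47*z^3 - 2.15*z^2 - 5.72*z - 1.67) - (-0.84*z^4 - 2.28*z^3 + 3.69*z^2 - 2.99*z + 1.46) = -1.15*z^4 + 2.75*z^3 - 5.84*z^2 - 2.73*z - 3.13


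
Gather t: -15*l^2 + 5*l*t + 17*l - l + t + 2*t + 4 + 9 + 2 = -15*l^2 + 16*l + t*(5*l + 3) + 15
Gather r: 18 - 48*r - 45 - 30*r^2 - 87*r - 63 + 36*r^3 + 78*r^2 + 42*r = 36*r^3 + 48*r^2 - 93*r - 90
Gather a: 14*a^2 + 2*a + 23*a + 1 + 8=14*a^2 + 25*a + 9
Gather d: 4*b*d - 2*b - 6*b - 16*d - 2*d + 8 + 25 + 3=-8*b + d*(4*b - 18) + 36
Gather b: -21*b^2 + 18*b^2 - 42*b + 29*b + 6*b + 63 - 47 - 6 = -3*b^2 - 7*b + 10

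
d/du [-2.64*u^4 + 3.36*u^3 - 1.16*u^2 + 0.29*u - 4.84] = -10.56*u^3 + 10.08*u^2 - 2.32*u + 0.29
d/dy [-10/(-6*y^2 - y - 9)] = 10*(-12*y - 1)/(6*y^2 + y + 9)^2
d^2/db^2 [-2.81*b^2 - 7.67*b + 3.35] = -5.62000000000000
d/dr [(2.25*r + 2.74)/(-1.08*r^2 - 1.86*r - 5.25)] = (2.43*r^2 + 5.9184*r - 6.7161)/(1.1664*r^4 + 4.0176*r^3 + 14.7996*r^2 + 19.53*r + 27.5625)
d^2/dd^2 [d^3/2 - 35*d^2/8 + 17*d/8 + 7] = 3*d - 35/4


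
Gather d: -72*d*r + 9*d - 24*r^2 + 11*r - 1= d*(9 - 72*r) - 24*r^2 + 11*r - 1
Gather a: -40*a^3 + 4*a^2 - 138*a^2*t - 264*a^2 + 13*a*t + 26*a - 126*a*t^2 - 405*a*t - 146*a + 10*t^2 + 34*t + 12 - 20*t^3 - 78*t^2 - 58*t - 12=-40*a^3 + a^2*(-138*t - 260) + a*(-126*t^2 - 392*t - 120) - 20*t^3 - 68*t^2 - 24*t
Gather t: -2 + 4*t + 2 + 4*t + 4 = 8*t + 4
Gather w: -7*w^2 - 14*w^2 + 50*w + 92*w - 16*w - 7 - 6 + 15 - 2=-21*w^2 + 126*w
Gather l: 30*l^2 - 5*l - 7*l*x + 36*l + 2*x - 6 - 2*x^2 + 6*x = 30*l^2 + l*(31 - 7*x) - 2*x^2 + 8*x - 6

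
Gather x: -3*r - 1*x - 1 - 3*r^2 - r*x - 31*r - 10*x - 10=-3*r^2 - 34*r + x*(-r - 11) - 11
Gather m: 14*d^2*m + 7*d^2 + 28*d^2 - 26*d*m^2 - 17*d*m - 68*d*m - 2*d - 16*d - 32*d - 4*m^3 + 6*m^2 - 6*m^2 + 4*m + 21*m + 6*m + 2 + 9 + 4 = 35*d^2 - 26*d*m^2 - 50*d - 4*m^3 + m*(14*d^2 - 85*d + 31) + 15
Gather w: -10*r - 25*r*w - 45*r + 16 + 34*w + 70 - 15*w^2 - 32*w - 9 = -55*r - 15*w^2 + w*(2 - 25*r) + 77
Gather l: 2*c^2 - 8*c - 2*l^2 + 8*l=2*c^2 - 8*c - 2*l^2 + 8*l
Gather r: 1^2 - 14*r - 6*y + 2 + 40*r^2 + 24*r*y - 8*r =40*r^2 + r*(24*y - 22) - 6*y + 3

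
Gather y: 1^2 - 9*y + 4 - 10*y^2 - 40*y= -10*y^2 - 49*y + 5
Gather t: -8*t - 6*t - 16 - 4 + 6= -14*t - 14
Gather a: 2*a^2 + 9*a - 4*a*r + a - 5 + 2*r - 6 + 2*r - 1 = 2*a^2 + a*(10 - 4*r) + 4*r - 12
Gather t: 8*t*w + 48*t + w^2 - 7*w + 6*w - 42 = t*(8*w + 48) + w^2 - w - 42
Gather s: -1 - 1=-2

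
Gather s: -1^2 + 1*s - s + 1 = 0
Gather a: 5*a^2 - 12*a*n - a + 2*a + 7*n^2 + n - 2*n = 5*a^2 + a*(1 - 12*n) + 7*n^2 - n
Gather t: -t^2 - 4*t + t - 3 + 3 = -t^2 - 3*t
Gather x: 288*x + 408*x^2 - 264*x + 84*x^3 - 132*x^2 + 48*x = 84*x^3 + 276*x^2 + 72*x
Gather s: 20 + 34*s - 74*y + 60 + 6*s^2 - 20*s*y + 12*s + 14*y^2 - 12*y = 6*s^2 + s*(46 - 20*y) + 14*y^2 - 86*y + 80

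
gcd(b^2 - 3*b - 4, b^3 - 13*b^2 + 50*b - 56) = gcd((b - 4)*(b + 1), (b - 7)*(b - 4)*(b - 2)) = b - 4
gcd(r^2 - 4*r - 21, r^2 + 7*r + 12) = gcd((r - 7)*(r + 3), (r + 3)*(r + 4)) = r + 3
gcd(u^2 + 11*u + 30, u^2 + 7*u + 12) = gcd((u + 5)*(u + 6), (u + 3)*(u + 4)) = 1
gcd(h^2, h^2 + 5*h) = h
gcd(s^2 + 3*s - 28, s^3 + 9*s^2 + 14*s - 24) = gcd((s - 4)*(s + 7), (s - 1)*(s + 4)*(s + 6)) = 1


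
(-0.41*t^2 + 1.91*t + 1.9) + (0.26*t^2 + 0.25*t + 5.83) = -0.15*t^2 + 2.16*t + 7.73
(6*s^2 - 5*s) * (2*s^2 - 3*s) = 12*s^4 - 28*s^3 + 15*s^2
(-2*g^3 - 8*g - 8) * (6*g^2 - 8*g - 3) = -12*g^5 + 16*g^4 - 42*g^3 + 16*g^2 + 88*g + 24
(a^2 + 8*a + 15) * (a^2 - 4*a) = a^4 + 4*a^3 - 17*a^2 - 60*a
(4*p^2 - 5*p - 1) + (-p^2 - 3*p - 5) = 3*p^2 - 8*p - 6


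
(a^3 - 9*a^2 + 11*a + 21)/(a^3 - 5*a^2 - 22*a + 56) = (a^2 - 2*a - 3)/(a^2 + 2*a - 8)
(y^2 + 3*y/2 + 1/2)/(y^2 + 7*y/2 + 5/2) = (2*y + 1)/(2*y + 5)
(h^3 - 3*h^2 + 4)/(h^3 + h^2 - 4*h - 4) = (h - 2)/(h + 2)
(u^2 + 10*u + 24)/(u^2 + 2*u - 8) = (u + 6)/(u - 2)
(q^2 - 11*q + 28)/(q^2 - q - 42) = (q - 4)/(q + 6)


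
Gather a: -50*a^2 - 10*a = -50*a^2 - 10*a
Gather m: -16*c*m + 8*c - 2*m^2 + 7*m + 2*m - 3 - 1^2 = 8*c - 2*m^2 + m*(9 - 16*c) - 4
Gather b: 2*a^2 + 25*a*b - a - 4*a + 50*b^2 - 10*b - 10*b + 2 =2*a^2 - 5*a + 50*b^2 + b*(25*a - 20) + 2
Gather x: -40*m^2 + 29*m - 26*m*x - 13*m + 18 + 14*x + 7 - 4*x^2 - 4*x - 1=-40*m^2 + 16*m - 4*x^2 + x*(10 - 26*m) + 24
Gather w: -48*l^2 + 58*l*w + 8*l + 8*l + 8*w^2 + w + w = -48*l^2 + 16*l + 8*w^2 + w*(58*l + 2)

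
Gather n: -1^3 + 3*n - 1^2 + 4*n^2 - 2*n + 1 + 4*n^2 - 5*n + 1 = 8*n^2 - 4*n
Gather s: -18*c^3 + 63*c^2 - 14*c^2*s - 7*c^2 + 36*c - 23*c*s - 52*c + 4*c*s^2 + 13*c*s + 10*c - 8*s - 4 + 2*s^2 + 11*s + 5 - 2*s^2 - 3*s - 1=-18*c^3 + 56*c^2 + 4*c*s^2 - 6*c + s*(-14*c^2 - 10*c)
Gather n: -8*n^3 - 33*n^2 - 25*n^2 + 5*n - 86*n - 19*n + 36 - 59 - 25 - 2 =-8*n^3 - 58*n^2 - 100*n - 50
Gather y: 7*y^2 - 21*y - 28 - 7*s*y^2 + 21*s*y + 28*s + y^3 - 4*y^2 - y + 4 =28*s + y^3 + y^2*(3 - 7*s) + y*(21*s - 22) - 24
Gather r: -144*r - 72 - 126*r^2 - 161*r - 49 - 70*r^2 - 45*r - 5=-196*r^2 - 350*r - 126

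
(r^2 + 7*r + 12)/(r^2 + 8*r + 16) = (r + 3)/(r + 4)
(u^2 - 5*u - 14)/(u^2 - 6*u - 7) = (u + 2)/(u + 1)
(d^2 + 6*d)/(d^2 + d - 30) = d/(d - 5)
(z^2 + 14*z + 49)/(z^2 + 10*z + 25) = (z^2 + 14*z + 49)/(z^2 + 10*z + 25)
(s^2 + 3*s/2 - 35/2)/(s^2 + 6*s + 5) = (s - 7/2)/(s + 1)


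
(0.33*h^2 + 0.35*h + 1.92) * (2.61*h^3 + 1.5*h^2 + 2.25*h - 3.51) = 0.8613*h^5 + 1.4085*h^4 + 6.2787*h^3 + 2.5092*h^2 + 3.0915*h - 6.7392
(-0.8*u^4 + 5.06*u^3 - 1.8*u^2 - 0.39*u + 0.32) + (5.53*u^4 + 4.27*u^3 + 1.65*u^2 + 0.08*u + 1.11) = 4.73*u^4 + 9.33*u^3 - 0.15*u^2 - 0.31*u + 1.43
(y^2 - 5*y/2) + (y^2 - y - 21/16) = 2*y^2 - 7*y/2 - 21/16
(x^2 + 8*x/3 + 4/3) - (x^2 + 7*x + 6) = -13*x/3 - 14/3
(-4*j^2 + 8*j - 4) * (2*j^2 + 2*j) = -8*j^4 + 8*j^3 + 8*j^2 - 8*j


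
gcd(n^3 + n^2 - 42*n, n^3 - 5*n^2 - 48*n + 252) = n^2 + n - 42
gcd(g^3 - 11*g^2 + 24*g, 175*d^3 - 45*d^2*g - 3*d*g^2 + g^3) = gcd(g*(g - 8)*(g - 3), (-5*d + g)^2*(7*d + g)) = 1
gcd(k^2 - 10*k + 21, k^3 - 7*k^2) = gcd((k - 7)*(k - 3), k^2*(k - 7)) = k - 7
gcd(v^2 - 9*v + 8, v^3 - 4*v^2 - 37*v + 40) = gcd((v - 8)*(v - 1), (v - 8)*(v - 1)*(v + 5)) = v^2 - 9*v + 8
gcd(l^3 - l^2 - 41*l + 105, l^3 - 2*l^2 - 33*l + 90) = l^2 - 8*l + 15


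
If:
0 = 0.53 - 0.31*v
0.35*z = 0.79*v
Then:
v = 1.71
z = 3.86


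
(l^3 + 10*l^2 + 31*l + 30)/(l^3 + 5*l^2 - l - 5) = (l^2 + 5*l + 6)/(l^2 - 1)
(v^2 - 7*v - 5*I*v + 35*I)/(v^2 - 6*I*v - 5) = (v - 7)/(v - I)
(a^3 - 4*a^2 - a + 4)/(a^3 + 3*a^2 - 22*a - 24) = (a - 1)/(a + 6)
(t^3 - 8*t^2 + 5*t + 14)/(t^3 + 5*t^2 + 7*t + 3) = (t^2 - 9*t + 14)/(t^2 + 4*t + 3)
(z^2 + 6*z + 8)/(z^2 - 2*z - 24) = (z + 2)/(z - 6)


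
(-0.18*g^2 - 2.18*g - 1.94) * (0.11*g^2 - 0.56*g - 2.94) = -0.0198*g^4 - 0.139*g^3 + 1.5366*g^2 + 7.4956*g + 5.7036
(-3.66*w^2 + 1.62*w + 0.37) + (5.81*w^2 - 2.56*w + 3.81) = 2.15*w^2 - 0.94*w + 4.18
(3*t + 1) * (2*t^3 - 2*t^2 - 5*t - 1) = 6*t^4 - 4*t^3 - 17*t^2 - 8*t - 1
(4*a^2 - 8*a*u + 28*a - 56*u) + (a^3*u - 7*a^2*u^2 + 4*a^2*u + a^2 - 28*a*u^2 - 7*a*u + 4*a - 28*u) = a^3*u - 7*a^2*u^2 + 4*a^2*u + 5*a^2 - 28*a*u^2 - 15*a*u + 32*a - 84*u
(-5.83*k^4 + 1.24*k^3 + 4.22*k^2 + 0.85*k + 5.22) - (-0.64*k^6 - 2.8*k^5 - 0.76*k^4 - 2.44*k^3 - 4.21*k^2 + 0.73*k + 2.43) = 0.64*k^6 + 2.8*k^5 - 5.07*k^4 + 3.68*k^3 + 8.43*k^2 + 0.12*k + 2.79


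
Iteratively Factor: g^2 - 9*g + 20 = (g - 4)*(g - 5)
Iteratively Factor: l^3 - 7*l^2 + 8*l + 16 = (l - 4)*(l^2 - 3*l - 4) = (l - 4)^2*(l + 1)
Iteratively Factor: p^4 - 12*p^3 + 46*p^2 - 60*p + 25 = (p - 5)*(p^3 - 7*p^2 + 11*p - 5) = (p - 5)*(p - 1)*(p^2 - 6*p + 5) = (p - 5)^2*(p - 1)*(p - 1)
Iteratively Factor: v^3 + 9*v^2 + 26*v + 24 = (v + 4)*(v^2 + 5*v + 6) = (v + 3)*(v + 4)*(v + 2)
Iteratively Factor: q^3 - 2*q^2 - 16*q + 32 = (q - 4)*(q^2 + 2*q - 8) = (q - 4)*(q - 2)*(q + 4)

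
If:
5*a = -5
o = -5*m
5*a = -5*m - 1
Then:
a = -1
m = 4/5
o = -4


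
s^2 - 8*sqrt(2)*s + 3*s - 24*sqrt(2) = (s + 3)*(s - 8*sqrt(2))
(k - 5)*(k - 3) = k^2 - 8*k + 15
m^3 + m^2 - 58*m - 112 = (m - 8)*(m + 2)*(m + 7)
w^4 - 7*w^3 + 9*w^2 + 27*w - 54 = (w - 3)^3*(w + 2)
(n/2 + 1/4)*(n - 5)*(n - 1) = n^3/2 - 11*n^2/4 + n + 5/4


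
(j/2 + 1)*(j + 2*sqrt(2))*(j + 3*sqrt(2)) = j^3/2 + j^2 + 5*sqrt(2)*j^2/2 + 6*j + 5*sqrt(2)*j + 12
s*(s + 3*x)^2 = s^3 + 6*s^2*x + 9*s*x^2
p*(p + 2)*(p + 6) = p^3 + 8*p^2 + 12*p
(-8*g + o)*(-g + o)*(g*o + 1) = 8*g^3*o - 9*g^2*o^2 + 8*g^2 + g*o^3 - 9*g*o + o^2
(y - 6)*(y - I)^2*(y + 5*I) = y^4 - 6*y^3 + 3*I*y^3 + 9*y^2 - 18*I*y^2 - 54*y - 5*I*y + 30*I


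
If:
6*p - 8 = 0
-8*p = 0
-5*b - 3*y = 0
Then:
No Solution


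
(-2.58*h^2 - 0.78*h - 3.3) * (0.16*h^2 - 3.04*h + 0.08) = -0.4128*h^4 + 7.7184*h^3 + 1.6368*h^2 + 9.9696*h - 0.264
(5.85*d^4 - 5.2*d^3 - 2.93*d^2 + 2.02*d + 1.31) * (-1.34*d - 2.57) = -7.839*d^5 - 8.0665*d^4 + 17.2902*d^3 + 4.8233*d^2 - 6.9468*d - 3.3667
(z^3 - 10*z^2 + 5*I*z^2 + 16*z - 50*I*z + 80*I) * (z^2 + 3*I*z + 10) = z^5 - 10*z^4 + 8*I*z^4 + 11*z^3 - 80*I*z^3 + 50*z^2 + 178*I*z^2 - 80*z - 500*I*z + 800*I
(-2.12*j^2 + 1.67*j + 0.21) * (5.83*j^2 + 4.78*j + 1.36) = -12.3596*j^4 - 0.397500000000001*j^3 + 6.3237*j^2 + 3.275*j + 0.2856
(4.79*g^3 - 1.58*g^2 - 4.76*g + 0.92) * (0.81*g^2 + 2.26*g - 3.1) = 3.8799*g^5 + 9.5456*g^4 - 22.2754*g^3 - 5.1144*g^2 + 16.8352*g - 2.852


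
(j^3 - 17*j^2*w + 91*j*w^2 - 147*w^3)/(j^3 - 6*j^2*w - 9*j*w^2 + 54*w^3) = (-j^2 + 14*j*w - 49*w^2)/(-j^2 + 3*j*w + 18*w^2)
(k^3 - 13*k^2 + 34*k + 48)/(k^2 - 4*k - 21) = (-k^3 + 13*k^2 - 34*k - 48)/(-k^2 + 4*k + 21)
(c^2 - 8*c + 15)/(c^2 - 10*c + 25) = (c - 3)/(c - 5)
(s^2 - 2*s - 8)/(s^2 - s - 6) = (s - 4)/(s - 3)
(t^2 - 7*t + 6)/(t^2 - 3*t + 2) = (t - 6)/(t - 2)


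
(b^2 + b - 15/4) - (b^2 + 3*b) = -2*b - 15/4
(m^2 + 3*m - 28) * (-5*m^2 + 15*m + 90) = -5*m^4 + 275*m^2 - 150*m - 2520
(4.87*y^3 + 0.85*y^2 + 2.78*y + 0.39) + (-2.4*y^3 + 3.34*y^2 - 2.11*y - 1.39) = 2.47*y^3 + 4.19*y^2 + 0.67*y - 1.0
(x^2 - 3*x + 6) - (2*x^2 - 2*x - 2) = -x^2 - x + 8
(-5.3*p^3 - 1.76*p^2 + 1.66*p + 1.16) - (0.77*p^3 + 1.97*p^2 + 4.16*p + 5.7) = -6.07*p^3 - 3.73*p^2 - 2.5*p - 4.54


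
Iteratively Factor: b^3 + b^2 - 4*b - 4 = (b + 1)*(b^2 - 4) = (b + 1)*(b + 2)*(b - 2)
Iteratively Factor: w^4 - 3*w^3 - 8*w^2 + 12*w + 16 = (w + 1)*(w^3 - 4*w^2 - 4*w + 16) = (w - 2)*(w + 1)*(w^2 - 2*w - 8) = (w - 4)*(w - 2)*(w + 1)*(w + 2)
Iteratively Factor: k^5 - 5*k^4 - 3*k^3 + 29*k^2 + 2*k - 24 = (k - 4)*(k^4 - k^3 - 7*k^2 + k + 6) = (k - 4)*(k - 3)*(k^3 + 2*k^2 - k - 2) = (k - 4)*(k - 3)*(k + 1)*(k^2 + k - 2) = (k - 4)*(k - 3)*(k + 1)*(k + 2)*(k - 1)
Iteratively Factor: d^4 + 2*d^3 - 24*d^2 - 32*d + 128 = (d + 4)*(d^3 - 2*d^2 - 16*d + 32) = (d - 2)*(d + 4)*(d^2 - 16) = (d - 4)*(d - 2)*(d + 4)*(d + 4)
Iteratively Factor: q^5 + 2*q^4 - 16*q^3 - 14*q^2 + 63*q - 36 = (q - 1)*(q^4 + 3*q^3 - 13*q^2 - 27*q + 36) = (q - 3)*(q - 1)*(q^3 + 6*q^2 + 5*q - 12) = (q - 3)*(q - 1)*(q + 3)*(q^2 + 3*q - 4) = (q - 3)*(q - 1)^2*(q + 3)*(q + 4)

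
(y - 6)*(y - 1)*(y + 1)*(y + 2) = y^4 - 4*y^3 - 13*y^2 + 4*y + 12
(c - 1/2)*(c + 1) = c^2 + c/2 - 1/2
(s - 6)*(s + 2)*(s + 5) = s^3 + s^2 - 32*s - 60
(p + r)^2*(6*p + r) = 6*p^3 + 13*p^2*r + 8*p*r^2 + r^3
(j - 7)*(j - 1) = j^2 - 8*j + 7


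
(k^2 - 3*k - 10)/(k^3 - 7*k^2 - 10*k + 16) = (k - 5)/(k^2 - 9*k + 8)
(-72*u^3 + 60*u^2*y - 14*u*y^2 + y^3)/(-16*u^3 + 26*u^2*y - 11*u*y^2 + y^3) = (36*u^2 - 12*u*y + y^2)/(8*u^2 - 9*u*y + y^2)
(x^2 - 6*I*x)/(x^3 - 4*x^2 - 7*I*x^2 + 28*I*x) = (x - 6*I)/(x^2 - 4*x - 7*I*x + 28*I)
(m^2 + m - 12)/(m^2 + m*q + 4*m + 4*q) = (m - 3)/(m + q)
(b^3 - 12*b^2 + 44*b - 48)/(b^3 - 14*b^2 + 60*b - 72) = (b - 4)/(b - 6)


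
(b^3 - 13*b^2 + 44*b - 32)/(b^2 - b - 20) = (-b^3 + 13*b^2 - 44*b + 32)/(-b^2 + b + 20)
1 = 1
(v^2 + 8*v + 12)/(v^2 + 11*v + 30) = (v + 2)/(v + 5)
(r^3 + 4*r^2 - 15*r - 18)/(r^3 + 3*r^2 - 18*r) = (r + 1)/r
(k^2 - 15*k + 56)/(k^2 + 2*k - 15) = (k^2 - 15*k + 56)/(k^2 + 2*k - 15)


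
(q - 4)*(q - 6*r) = q^2 - 6*q*r - 4*q + 24*r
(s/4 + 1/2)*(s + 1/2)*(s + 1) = s^3/4 + 7*s^2/8 + 7*s/8 + 1/4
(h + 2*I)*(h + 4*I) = h^2 + 6*I*h - 8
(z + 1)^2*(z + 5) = z^3 + 7*z^2 + 11*z + 5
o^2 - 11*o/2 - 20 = (o - 8)*(o + 5/2)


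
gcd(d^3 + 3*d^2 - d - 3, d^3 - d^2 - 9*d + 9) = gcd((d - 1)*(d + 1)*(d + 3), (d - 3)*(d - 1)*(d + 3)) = d^2 + 2*d - 3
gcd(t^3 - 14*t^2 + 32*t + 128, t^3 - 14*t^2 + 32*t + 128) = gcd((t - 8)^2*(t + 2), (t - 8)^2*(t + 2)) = t^3 - 14*t^2 + 32*t + 128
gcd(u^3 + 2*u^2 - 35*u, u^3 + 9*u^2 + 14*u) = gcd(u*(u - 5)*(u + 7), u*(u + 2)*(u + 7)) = u^2 + 7*u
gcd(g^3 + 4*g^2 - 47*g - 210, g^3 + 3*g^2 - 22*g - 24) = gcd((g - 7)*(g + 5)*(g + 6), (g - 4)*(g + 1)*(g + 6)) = g + 6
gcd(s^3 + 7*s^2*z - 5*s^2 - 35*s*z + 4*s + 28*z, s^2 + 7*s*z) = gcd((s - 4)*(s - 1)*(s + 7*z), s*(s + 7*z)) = s + 7*z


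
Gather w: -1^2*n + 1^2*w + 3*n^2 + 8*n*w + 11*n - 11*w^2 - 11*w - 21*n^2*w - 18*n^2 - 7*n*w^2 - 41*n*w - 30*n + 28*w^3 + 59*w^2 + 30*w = -15*n^2 - 20*n + 28*w^3 + w^2*(48 - 7*n) + w*(-21*n^2 - 33*n + 20)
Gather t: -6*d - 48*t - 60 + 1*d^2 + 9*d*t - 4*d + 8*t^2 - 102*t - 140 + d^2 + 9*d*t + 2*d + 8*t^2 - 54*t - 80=2*d^2 - 8*d + 16*t^2 + t*(18*d - 204) - 280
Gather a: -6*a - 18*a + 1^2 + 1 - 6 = -24*a - 4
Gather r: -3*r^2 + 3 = 3 - 3*r^2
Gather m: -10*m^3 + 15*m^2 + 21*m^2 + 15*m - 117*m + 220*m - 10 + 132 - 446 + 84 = -10*m^3 + 36*m^2 + 118*m - 240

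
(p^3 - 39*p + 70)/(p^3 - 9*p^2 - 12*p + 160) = (p^2 + 5*p - 14)/(p^2 - 4*p - 32)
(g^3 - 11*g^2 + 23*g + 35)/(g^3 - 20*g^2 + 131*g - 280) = (g + 1)/(g - 8)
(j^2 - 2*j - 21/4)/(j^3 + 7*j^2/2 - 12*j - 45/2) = (j - 7/2)/(j^2 + 2*j - 15)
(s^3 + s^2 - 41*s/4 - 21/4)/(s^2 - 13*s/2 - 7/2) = (2*s^2 + s - 21)/(2*(s - 7))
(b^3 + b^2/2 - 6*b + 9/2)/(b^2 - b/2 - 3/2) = (b^2 + 2*b - 3)/(b + 1)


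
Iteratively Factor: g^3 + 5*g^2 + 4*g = (g + 4)*(g^2 + g) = (g + 1)*(g + 4)*(g)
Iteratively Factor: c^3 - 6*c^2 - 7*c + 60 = (c - 5)*(c^2 - c - 12) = (c - 5)*(c - 4)*(c + 3)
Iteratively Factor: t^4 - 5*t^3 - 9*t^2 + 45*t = (t + 3)*(t^3 - 8*t^2 + 15*t) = t*(t + 3)*(t^2 - 8*t + 15) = t*(t - 5)*(t + 3)*(t - 3)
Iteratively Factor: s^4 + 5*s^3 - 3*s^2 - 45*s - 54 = (s + 2)*(s^3 + 3*s^2 - 9*s - 27) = (s - 3)*(s + 2)*(s^2 + 6*s + 9) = (s - 3)*(s + 2)*(s + 3)*(s + 3)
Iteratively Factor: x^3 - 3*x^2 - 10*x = (x + 2)*(x^2 - 5*x) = (x - 5)*(x + 2)*(x)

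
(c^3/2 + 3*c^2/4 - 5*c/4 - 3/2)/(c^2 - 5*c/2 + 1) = (2*c^3 + 3*c^2 - 5*c - 6)/(2*(2*c^2 - 5*c + 2))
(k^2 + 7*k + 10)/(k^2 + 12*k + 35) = (k + 2)/(k + 7)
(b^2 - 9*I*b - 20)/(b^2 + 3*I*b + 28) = (b - 5*I)/(b + 7*I)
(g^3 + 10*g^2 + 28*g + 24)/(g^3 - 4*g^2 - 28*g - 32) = (g + 6)/(g - 8)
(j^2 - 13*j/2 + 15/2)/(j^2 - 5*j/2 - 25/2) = (2*j - 3)/(2*j + 5)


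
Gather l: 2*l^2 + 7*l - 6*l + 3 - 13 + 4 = 2*l^2 + l - 6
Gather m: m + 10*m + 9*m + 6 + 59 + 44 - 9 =20*m + 100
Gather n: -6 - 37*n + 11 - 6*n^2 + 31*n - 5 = -6*n^2 - 6*n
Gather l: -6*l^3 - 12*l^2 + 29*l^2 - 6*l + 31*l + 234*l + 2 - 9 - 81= -6*l^3 + 17*l^2 + 259*l - 88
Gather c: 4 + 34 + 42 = 80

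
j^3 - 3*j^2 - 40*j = j*(j - 8)*(j + 5)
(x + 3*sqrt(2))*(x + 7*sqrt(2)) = x^2 + 10*sqrt(2)*x + 42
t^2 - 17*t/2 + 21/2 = (t - 7)*(t - 3/2)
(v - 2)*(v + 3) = v^2 + v - 6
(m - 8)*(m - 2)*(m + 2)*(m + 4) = m^4 - 4*m^3 - 36*m^2 + 16*m + 128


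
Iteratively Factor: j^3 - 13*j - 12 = (j + 3)*(j^2 - 3*j - 4) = (j + 1)*(j + 3)*(j - 4)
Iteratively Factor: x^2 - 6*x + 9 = (x - 3)*(x - 3)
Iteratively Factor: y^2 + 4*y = (y + 4)*(y)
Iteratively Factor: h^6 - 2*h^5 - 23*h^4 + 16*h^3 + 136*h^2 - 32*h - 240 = (h - 2)*(h^5 - 23*h^3 - 30*h^2 + 76*h + 120) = (h - 2)*(h + 2)*(h^4 - 2*h^3 - 19*h^2 + 8*h + 60) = (h - 5)*(h - 2)*(h + 2)*(h^3 + 3*h^2 - 4*h - 12) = (h - 5)*(h - 2)*(h + 2)^2*(h^2 + h - 6) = (h - 5)*(h - 2)*(h + 2)^2*(h + 3)*(h - 2)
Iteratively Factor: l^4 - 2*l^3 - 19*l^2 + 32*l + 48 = (l - 4)*(l^3 + 2*l^2 - 11*l - 12) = (l - 4)*(l - 3)*(l^2 + 5*l + 4) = (l - 4)*(l - 3)*(l + 4)*(l + 1)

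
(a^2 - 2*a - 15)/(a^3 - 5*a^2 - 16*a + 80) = (a + 3)/(a^2 - 16)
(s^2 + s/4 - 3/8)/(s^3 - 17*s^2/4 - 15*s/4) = (s - 1/2)/(s*(s - 5))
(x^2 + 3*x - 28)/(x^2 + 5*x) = (x^2 + 3*x - 28)/(x*(x + 5))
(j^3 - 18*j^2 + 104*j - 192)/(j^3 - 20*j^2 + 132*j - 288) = (j - 4)/(j - 6)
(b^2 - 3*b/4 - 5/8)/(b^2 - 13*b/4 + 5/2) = (b + 1/2)/(b - 2)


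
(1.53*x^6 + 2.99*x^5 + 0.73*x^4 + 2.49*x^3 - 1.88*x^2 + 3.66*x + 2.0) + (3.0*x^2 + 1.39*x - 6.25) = 1.53*x^6 + 2.99*x^5 + 0.73*x^4 + 2.49*x^3 + 1.12*x^2 + 5.05*x - 4.25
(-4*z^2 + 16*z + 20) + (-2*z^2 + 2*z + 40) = -6*z^2 + 18*z + 60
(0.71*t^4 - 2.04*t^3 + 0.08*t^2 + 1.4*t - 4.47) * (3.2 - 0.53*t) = -0.3763*t^5 + 3.3532*t^4 - 6.5704*t^3 - 0.486*t^2 + 6.8491*t - 14.304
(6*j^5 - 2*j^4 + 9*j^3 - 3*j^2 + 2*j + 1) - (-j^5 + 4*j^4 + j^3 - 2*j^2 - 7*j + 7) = 7*j^5 - 6*j^4 + 8*j^3 - j^2 + 9*j - 6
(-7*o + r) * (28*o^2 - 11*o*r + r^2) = -196*o^3 + 105*o^2*r - 18*o*r^2 + r^3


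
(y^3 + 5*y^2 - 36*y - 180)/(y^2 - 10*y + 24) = (y^2 + 11*y + 30)/(y - 4)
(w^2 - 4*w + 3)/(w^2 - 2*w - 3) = (w - 1)/(w + 1)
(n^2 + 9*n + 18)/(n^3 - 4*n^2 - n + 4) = (n^2 + 9*n + 18)/(n^3 - 4*n^2 - n + 4)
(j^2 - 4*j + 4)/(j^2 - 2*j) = (j - 2)/j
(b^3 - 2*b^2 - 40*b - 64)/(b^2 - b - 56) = (b^2 + 6*b + 8)/(b + 7)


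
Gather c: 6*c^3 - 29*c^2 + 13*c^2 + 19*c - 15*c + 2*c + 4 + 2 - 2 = 6*c^3 - 16*c^2 + 6*c + 4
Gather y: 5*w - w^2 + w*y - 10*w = -w^2 + w*y - 5*w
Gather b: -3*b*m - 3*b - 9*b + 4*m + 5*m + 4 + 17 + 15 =b*(-3*m - 12) + 9*m + 36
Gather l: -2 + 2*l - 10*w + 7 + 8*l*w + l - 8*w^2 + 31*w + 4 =l*(8*w + 3) - 8*w^2 + 21*w + 9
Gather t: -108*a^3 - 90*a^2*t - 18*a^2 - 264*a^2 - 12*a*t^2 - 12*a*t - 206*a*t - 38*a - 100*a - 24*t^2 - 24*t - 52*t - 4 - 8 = -108*a^3 - 282*a^2 - 138*a + t^2*(-12*a - 24) + t*(-90*a^2 - 218*a - 76) - 12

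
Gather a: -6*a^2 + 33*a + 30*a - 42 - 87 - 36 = -6*a^2 + 63*a - 165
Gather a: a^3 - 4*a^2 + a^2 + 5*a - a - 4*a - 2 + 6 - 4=a^3 - 3*a^2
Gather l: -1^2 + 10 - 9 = 0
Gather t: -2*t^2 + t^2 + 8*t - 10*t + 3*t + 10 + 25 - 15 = -t^2 + t + 20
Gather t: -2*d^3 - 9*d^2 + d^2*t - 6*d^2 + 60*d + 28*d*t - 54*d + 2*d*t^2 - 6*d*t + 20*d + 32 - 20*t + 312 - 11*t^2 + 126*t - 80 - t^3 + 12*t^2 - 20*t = -2*d^3 - 15*d^2 + 26*d - t^3 + t^2*(2*d + 1) + t*(d^2 + 22*d + 86) + 264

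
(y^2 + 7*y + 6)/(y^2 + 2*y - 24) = (y + 1)/(y - 4)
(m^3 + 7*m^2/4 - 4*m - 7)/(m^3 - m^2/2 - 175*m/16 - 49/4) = 4*(m^2 - 4)/(4*m^2 - 9*m - 28)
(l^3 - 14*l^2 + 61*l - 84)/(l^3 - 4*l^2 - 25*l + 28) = (l^2 - 7*l + 12)/(l^2 + 3*l - 4)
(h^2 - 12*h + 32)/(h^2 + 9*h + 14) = (h^2 - 12*h + 32)/(h^2 + 9*h + 14)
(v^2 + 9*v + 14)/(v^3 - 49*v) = (v + 2)/(v*(v - 7))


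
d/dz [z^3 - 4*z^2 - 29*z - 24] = 3*z^2 - 8*z - 29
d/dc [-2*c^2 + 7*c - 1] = 7 - 4*c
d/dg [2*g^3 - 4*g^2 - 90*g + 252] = 6*g^2 - 8*g - 90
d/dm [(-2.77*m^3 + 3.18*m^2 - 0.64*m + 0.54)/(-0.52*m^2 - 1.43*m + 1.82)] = (1.4404*m^4 + 7.9222*m^3 - 20.0044*m^2 + 12.1368*m - 0.3926)/(0.2704*m^4 + 1.4872*m^3 + 0.1521*m^2 - 5.2052*m + 3.3124)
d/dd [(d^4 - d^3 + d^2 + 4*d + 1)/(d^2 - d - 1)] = (2*d^5 - 4*d^4 - 2*d^3 - 2*d^2 - 4*d - 3)/(d^4 - 2*d^3 - d^2 + 2*d + 1)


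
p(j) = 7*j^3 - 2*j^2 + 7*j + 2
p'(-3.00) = 208.00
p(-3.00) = -226.00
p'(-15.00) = 4792.00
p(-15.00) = -24178.00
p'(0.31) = 7.78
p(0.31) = 4.19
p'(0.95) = 22.15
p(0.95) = 12.85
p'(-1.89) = 89.57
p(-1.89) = -65.63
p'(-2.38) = 135.47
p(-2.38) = -120.36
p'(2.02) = 84.61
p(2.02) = 65.68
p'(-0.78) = 22.90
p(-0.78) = -8.00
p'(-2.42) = 139.66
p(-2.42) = -125.86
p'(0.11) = 6.81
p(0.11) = 2.76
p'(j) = 21*j^2 - 4*j + 7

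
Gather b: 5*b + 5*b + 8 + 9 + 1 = 10*b + 18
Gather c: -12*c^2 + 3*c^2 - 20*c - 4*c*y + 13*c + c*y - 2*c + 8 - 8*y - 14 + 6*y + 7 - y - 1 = -9*c^2 + c*(-3*y - 9) - 3*y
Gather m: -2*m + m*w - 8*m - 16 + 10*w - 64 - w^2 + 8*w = m*(w - 10) - w^2 + 18*w - 80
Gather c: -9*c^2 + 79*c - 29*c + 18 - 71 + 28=-9*c^2 + 50*c - 25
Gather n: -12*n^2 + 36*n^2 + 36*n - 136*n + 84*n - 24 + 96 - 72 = 24*n^2 - 16*n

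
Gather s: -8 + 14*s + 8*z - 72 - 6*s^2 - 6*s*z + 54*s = -6*s^2 + s*(68 - 6*z) + 8*z - 80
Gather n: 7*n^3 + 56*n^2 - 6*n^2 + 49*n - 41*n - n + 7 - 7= 7*n^3 + 50*n^2 + 7*n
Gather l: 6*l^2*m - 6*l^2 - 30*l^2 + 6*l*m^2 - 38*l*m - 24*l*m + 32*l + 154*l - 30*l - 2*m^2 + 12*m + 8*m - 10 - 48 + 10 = l^2*(6*m - 36) + l*(6*m^2 - 62*m + 156) - 2*m^2 + 20*m - 48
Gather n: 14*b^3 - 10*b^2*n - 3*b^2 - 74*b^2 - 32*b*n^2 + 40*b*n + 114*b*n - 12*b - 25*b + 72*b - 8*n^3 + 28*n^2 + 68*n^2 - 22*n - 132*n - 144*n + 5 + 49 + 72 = 14*b^3 - 77*b^2 + 35*b - 8*n^3 + n^2*(96 - 32*b) + n*(-10*b^2 + 154*b - 298) + 126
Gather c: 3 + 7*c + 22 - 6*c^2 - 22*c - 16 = -6*c^2 - 15*c + 9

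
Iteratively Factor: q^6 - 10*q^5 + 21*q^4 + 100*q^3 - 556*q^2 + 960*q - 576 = (q - 3)*(q^5 - 7*q^4 + 100*q^2 - 256*q + 192) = (q - 3)^2*(q^4 - 4*q^3 - 12*q^2 + 64*q - 64) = (q - 3)^2*(q - 2)*(q^3 - 2*q^2 - 16*q + 32) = (q - 3)^2*(q - 2)*(q + 4)*(q^2 - 6*q + 8) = (q - 4)*(q - 3)^2*(q - 2)*(q + 4)*(q - 2)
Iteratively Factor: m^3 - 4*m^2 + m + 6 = (m - 2)*(m^2 - 2*m - 3) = (m - 3)*(m - 2)*(m + 1)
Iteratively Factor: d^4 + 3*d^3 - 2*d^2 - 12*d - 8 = (d + 2)*(d^3 + d^2 - 4*d - 4) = (d + 1)*(d + 2)*(d^2 - 4) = (d - 2)*(d + 1)*(d + 2)*(d + 2)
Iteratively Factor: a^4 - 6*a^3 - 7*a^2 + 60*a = (a)*(a^3 - 6*a^2 - 7*a + 60) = a*(a + 3)*(a^2 - 9*a + 20) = a*(a - 5)*(a + 3)*(a - 4)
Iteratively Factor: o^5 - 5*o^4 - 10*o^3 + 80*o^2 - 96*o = (o - 2)*(o^4 - 3*o^3 - 16*o^2 + 48*o) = (o - 4)*(o - 2)*(o^3 + o^2 - 12*o) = (o - 4)*(o - 3)*(o - 2)*(o^2 + 4*o) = o*(o - 4)*(o - 3)*(o - 2)*(o + 4)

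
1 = 1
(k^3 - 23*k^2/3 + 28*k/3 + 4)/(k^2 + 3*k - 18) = (3*k^3 - 23*k^2 + 28*k + 12)/(3*(k^2 + 3*k - 18))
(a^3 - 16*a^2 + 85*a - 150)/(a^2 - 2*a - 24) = (a^2 - 10*a + 25)/(a + 4)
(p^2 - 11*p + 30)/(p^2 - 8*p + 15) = (p - 6)/(p - 3)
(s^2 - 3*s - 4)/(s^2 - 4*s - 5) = (s - 4)/(s - 5)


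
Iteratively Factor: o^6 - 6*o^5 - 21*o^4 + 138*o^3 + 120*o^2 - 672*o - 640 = (o - 4)*(o^5 - 2*o^4 - 29*o^3 + 22*o^2 + 208*o + 160) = (o - 4)^2*(o^4 + 2*o^3 - 21*o^2 - 62*o - 40) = (o - 4)^2*(o + 1)*(o^3 + o^2 - 22*o - 40) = (o - 4)^2*(o + 1)*(o + 2)*(o^2 - o - 20) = (o - 4)^2*(o + 1)*(o + 2)*(o + 4)*(o - 5)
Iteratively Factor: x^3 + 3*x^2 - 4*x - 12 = (x + 2)*(x^2 + x - 6) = (x - 2)*(x + 2)*(x + 3)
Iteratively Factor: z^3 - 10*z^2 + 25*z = (z)*(z^2 - 10*z + 25) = z*(z - 5)*(z - 5)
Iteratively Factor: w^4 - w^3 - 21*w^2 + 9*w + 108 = (w + 3)*(w^3 - 4*w^2 - 9*w + 36) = (w - 3)*(w + 3)*(w^2 - w - 12) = (w - 3)*(w + 3)^2*(w - 4)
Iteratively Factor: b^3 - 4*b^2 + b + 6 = (b - 2)*(b^2 - 2*b - 3) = (b - 2)*(b + 1)*(b - 3)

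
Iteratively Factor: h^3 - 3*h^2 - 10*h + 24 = (h - 2)*(h^2 - h - 12) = (h - 2)*(h + 3)*(h - 4)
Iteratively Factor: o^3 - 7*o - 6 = (o + 1)*(o^2 - o - 6) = (o + 1)*(o + 2)*(o - 3)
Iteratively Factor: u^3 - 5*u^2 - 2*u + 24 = (u + 2)*(u^2 - 7*u + 12) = (u - 3)*(u + 2)*(u - 4)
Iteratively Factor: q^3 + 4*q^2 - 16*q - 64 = (q + 4)*(q^2 - 16) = (q + 4)^2*(q - 4)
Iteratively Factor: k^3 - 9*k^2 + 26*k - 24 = (k - 2)*(k^2 - 7*k + 12) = (k - 4)*(k - 2)*(k - 3)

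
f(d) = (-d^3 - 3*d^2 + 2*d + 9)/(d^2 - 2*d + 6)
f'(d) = (2 - 2*d)*(-d^3 - 3*d^2 + 2*d + 9)/(d^2 - 2*d + 6)^2 + (-3*d^2 - 6*d + 2)/(d^2 - 2*d + 6)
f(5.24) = -9.00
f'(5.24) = -1.55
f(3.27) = -5.07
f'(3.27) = -2.63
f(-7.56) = 3.25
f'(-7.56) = -0.87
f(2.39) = -2.45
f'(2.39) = -3.27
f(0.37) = 1.72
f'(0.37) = 0.28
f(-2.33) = 0.04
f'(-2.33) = -0.00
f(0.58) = 1.73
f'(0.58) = -0.20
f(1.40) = 0.62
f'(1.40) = -2.48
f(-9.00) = 4.54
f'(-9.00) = -0.92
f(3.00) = -4.33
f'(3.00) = -2.85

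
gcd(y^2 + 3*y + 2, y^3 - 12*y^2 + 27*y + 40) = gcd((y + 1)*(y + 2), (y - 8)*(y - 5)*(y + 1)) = y + 1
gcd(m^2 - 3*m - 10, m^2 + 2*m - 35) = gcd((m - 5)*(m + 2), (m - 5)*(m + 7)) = m - 5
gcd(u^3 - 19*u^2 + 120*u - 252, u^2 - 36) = u - 6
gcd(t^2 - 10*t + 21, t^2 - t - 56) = 1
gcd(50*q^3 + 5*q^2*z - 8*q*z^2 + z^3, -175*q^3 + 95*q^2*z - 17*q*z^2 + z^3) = 25*q^2 - 10*q*z + z^2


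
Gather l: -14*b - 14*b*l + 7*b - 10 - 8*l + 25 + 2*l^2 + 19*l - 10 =-7*b + 2*l^2 + l*(11 - 14*b) + 5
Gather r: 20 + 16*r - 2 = 16*r + 18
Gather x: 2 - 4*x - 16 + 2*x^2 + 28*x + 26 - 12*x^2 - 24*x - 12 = -10*x^2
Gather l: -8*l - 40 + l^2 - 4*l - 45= l^2 - 12*l - 85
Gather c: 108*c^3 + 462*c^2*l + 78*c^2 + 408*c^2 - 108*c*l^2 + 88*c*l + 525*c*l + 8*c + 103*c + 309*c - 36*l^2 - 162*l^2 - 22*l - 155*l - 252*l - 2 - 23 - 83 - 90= 108*c^3 + c^2*(462*l + 486) + c*(-108*l^2 + 613*l + 420) - 198*l^2 - 429*l - 198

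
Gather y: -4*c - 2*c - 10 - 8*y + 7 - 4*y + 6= -6*c - 12*y + 3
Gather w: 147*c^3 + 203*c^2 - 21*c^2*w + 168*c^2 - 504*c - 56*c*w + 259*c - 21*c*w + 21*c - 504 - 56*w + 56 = 147*c^3 + 371*c^2 - 224*c + w*(-21*c^2 - 77*c - 56) - 448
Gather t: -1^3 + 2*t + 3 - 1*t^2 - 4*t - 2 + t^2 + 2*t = 0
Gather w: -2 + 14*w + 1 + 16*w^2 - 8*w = 16*w^2 + 6*w - 1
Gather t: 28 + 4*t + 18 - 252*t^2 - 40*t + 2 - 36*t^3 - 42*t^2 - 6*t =-36*t^3 - 294*t^2 - 42*t + 48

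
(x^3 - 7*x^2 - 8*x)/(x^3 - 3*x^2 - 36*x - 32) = x/(x + 4)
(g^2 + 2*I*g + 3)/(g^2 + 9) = (g - I)/(g - 3*I)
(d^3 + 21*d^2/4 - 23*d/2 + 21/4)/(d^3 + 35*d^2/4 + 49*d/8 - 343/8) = 2*(4*d^2 - 7*d + 3)/(8*d^2 + 14*d - 49)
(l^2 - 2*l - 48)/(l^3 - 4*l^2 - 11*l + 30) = (l^2 - 2*l - 48)/(l^3 - 4*l^2 - 11*l + 30)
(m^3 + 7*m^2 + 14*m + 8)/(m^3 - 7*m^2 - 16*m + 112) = (m^2 + 3*m + 2)/(m^2 - 11*m + 28)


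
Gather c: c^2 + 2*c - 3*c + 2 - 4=c^2 - c - 2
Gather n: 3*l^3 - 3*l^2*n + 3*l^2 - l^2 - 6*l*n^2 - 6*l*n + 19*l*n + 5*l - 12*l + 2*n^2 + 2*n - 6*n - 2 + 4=3*l^3 + 2*l^2 - 7*l + n^2*(2 - 6*l) + n*(-3*l^2 + 13*l - 4) + 2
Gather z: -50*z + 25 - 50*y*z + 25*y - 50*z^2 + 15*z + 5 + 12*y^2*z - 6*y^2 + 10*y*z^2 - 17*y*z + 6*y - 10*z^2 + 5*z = -6*y^2 + 31*y + z^2*(10*y - 60) + z*(12*y^2 - 67*y - 30) + 30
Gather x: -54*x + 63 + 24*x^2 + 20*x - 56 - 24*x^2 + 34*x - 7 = 0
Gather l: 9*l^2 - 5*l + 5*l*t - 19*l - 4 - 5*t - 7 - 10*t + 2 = 9*l^2 + l*(5*t - 24) - 15*t - 9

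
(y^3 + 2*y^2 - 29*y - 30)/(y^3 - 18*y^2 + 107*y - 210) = (y^2 + 7*y + 6)/(y^2 - 13*y + 42)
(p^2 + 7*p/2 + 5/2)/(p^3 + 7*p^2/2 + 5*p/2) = 1/p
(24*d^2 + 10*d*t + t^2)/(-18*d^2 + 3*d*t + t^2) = (4*d + t)/(-3*d + t)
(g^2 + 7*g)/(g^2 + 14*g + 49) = g/(g + 7)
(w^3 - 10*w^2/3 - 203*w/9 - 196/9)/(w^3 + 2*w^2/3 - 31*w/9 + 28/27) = 3*(3*w^2 - 17*w - 28)/(9*w^2 - 15*w + 4)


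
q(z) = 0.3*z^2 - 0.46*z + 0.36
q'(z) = 0.6*z - 0.46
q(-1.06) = 1.18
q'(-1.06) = -1.10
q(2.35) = 0.94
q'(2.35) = 0.95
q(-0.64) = 0.78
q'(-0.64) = -0.84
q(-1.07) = 1.20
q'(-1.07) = -1.10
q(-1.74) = 2.07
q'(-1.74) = -1.50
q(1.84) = 0.53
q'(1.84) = 0.64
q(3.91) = 3.15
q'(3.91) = 1.89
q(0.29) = 0.25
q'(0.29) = -0.29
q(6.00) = 8.40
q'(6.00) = 3.14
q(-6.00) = 13.92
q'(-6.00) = -4.06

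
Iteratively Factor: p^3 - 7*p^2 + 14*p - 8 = (p - 1)*(p^2 - 6*p + 8) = (p - 2)*(p - 1)*(p - 4)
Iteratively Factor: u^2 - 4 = (u + 2)*(u - 2)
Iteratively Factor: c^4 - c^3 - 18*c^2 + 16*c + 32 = (c + 4)*(c^3 - 5*c^2 + 2*c + 8) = (c - 4)*(c + 4)*(c^2 - c - 2) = (c - 4)*(c + 1)*(c + 4)*(c - 2)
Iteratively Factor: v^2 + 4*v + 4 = (v + 2)*(v + 2)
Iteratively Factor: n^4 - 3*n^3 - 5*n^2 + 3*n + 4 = (n + 1)*(n^3 - 4*n^2 - n + 4) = (n - 1)*(n + 1)*(n^2 - 3*n - 4) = (n - 1)*(n + 1)^2*(n - 4)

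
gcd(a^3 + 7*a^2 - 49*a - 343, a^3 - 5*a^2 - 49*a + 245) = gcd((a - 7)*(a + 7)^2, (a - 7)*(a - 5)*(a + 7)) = a^2 - 49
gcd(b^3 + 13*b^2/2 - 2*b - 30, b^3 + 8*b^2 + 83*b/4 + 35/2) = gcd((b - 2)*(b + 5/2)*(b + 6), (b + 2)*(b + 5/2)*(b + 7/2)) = b + 5/2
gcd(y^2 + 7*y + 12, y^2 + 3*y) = y + 3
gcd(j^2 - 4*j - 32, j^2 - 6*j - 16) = j - 8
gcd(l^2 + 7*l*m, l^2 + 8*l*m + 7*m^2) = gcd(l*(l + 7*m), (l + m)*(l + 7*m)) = l + 7*m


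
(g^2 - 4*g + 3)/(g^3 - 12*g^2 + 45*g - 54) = (g - 1)/(g^2 - 9*g + 18)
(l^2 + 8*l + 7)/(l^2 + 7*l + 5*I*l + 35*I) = (l + 1)/(l + 5*I)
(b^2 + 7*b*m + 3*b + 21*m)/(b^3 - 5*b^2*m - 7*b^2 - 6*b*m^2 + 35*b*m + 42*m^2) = (b^2 + 7*b*m + 3*b + 21*m)/(b^3 - 5*b^2*m - 7*b^2 - 6*b*m^2 + 35*b*m + 42*m^2)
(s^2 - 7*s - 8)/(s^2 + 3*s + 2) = (s - 8)/(s + 2)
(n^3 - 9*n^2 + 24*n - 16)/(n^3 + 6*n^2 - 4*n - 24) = (n^3 - 9*n^2 + 24*n - 16)/(n^3 + 6*n^2 - 4*n - 24)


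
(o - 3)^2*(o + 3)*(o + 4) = o^4 + o^3 - 21*o^2 - 9*o + 108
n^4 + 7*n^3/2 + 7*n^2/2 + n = n*(n + 1/2)*(n + 1)*(n + 2)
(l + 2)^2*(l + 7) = l^3 + 11*l^2 + 32*l + 28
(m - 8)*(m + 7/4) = m^2 - 25*m/4 - 14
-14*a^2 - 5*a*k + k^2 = (-7*a + k)*(2*a + k)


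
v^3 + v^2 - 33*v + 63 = (v - 3)^2*(v + 7)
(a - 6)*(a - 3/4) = a^2 - 27*a/4 + 9/2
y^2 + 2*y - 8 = (y - 2)*(y + 4)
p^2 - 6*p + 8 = (p - 4)*(p - 2)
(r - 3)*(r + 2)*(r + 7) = r^3 + 6*r^2 - 13*r - 42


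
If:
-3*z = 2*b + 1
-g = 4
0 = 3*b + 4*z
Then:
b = 4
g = -4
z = -3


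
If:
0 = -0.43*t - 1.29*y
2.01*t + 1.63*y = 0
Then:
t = 0.00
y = 0.00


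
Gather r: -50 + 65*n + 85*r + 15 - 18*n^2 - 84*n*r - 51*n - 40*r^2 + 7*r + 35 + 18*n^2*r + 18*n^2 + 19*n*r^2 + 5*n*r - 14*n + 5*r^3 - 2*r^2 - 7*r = 5*r^3 + r^2*(19*n - 42) + r*(18*n^2 - 79*n + 85)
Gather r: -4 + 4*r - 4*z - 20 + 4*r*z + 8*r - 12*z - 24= r*(4*z + 12) - 16*z - 48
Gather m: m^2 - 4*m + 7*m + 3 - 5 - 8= m^2 + 3*m - 10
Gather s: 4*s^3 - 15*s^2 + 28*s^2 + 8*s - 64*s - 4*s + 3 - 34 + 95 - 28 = 4*s^3 + 13*s^2 - 60*s + 36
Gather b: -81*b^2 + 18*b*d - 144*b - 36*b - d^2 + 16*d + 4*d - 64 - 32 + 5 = -81*b^2 + b*(18*d - 180) - d^2 + 20*d - 91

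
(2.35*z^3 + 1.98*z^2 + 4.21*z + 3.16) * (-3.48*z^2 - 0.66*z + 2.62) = -8.178*z^5 - 8.4414*z^4 - 9.8006*z^3 - 8.5878*z^2 + 8.9446*z + 8.2792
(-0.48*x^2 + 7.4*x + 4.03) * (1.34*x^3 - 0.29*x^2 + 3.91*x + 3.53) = -0.6432*x^5 + 10.0552*x^4 + 1.3774*x^3 + 26.0709*x^2 + 41.8793*x + 14.2259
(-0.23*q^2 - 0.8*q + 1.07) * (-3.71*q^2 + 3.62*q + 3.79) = 0.8533*q^4 + 2.1354*q^3 - 7.7374*q^2 + 0.8414*q + 4.0553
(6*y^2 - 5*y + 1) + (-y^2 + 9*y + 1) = 5*y^2 + 4*y + 2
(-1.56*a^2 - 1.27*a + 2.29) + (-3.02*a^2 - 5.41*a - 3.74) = -4.58*a^2 - 6.68*a - 1.45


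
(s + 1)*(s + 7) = s^2 + 8*s + 7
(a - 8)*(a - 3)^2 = a^3 - 14*a^2 + 57*a - 72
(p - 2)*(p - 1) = p^2 - 3*p + 2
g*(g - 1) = g^2 - g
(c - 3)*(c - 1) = c^2 - 4*c + 3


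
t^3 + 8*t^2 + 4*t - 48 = (t - 2)*(t + 4)*(t + 6)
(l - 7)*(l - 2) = l^2 - 9*l + 14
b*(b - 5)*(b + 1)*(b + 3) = b^4 - b^3 - 17*b^2 - 15*b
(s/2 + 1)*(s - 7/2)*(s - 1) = s^3/2 - 5*s^2/4 - 11*s/4 + 7/2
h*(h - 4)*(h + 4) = h^3 - 16*h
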